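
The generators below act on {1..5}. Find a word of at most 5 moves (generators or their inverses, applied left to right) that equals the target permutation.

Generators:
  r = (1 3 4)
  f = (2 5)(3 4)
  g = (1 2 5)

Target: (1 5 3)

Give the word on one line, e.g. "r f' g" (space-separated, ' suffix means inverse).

g r' r' f' r'

  after g: (1 2 5)
  after r': (1 2 5 4 3)
  after r': (1 2 5 3 4)
  after f': (1 5 4)
  after r': (1 5 3)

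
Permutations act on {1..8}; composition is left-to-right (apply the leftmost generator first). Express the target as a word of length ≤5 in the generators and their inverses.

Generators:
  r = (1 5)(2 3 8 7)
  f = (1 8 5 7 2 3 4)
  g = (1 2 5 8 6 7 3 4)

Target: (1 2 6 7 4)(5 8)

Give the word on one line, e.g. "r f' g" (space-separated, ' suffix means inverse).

  after r: (1 5)(2 3 8 7)
  after r: (2 8)(3 7)
  after g: (1 2 6 7 4)(5 8)

r r g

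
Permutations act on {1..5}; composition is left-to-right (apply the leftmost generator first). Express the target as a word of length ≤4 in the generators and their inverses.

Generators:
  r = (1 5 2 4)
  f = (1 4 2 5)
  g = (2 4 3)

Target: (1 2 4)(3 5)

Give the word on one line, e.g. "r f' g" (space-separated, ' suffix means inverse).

  after r: (1 5 2 4)
  after r: (1 2)(4 5)
  after g: (1 4 5 3 2)
  after r': (1 2 4)(3 5)

r r g r'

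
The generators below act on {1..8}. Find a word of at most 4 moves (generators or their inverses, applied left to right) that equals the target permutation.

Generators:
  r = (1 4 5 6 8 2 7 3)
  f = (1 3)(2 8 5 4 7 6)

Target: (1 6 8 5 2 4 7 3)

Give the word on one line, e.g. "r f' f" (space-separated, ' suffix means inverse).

  after f': (1 3)(2 6 7 4 5 8)
  after r': (1 7)(2 5 6)
  after f: (1 6 8 5 2 4 7 3)

f' r' f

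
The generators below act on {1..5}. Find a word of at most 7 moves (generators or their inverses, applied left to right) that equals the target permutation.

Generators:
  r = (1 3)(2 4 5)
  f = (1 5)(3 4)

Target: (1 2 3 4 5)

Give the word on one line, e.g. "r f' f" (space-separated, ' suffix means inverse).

  after r': (1 3)(2 5 4)
  after f: (1 4 2)(3 5)
  after f: (1 3)(2 5 4)
  after f: (1 4 2)(3 5)
  after r': (1 2 3 4 5)

r' f f f r'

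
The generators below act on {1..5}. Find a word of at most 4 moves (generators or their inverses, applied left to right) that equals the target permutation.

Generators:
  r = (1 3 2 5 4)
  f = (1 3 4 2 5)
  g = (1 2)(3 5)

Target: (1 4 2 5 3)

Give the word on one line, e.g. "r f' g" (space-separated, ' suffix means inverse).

g' r f' f'

  after g': (1 2)(3 5)
  after r: (1 5 2 3 4)
  after f': (1 2)(4 5)
  after f': (1 4 2 5 3)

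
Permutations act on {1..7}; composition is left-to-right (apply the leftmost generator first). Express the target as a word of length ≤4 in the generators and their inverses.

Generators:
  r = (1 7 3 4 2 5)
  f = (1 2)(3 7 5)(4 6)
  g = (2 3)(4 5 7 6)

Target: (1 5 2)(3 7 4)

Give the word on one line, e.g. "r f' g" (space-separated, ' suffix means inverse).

f g' f f

  after f: (1 2)(3 7 5)(4 6)
  after g': (1 3 5 2)(4 7)
  after f: (1 7 6 4 5)
  after f: (1 5 2)(3 7 4)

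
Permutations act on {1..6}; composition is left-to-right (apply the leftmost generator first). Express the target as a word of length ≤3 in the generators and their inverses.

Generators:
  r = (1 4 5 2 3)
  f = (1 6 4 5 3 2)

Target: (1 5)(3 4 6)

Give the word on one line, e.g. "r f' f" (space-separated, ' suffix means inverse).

f' r'

  after f': (1 2 3 5 4 6)
  after r': (1 5)(3 4 6)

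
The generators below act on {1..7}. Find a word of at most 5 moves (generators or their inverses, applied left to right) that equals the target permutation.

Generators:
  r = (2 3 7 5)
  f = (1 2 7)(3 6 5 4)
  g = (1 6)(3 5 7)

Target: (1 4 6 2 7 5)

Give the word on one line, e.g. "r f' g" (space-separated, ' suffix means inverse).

g f' f'

  after g: (1 6)(3 5 7)
  after f': (1 3 6 7 4 5 2)
  after f': (1 4 6 2 7 5)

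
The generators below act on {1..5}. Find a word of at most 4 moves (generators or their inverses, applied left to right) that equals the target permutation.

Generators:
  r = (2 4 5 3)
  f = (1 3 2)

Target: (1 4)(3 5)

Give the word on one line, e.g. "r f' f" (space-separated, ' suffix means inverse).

  after f: (1 3 2)
  after r': (1 5 4 2)
  after r': (1 4 3 5 2)
  after f': (1 4)(3 5)

f r' r' f'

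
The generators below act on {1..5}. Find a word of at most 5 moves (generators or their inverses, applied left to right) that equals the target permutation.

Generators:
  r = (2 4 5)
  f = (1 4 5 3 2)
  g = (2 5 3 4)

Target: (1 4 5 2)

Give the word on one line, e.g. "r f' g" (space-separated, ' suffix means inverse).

  after g: (2 5 3 4)
  after r': (2 4 5 3)
  after f': (1 2)
  after r: (1 4 5 2)

g r' f' r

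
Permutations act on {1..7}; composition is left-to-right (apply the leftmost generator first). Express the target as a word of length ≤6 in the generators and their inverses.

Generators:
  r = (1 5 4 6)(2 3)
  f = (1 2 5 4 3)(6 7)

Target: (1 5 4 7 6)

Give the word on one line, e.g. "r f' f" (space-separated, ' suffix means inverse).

f' r' r' f r

  after f': (1 3 4 5 2)(6 7)
  after r': (1 2 6 7 4)(3 5)
  after r': (1 3)(2 4 6 7 5)
  after f: (2 3)(4 7)
  after r: (1 5 4 7 6)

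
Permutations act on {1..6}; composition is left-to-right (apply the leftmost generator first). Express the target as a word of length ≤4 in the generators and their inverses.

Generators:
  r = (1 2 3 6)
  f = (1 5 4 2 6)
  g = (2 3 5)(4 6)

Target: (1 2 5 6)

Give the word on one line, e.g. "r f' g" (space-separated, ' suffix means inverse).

  after g: (2 3 5)(4 6)
  after g: (2 5 3)
  after r: (1 2 5 6)

g g r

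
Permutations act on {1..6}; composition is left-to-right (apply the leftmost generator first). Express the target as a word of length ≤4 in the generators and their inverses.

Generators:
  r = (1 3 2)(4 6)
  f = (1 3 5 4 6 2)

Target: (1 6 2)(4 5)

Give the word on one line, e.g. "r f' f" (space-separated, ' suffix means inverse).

f r f'

  after f: (1 3 5 4 6 2)
  after r: (1 2 3 5 6)
  after f': (1 6 2)(4 5)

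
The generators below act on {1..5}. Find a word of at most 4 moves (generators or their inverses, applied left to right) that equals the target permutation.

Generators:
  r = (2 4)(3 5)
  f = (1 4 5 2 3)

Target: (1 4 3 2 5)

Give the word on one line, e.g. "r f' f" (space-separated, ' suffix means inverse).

  after r': (2 4)(3 5)
  after f: (1 4 3 2 5)

r' f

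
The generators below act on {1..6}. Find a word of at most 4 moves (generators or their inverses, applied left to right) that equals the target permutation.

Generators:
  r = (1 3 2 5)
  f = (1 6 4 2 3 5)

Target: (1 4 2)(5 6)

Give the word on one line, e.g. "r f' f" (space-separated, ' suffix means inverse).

f f r

  after f: (1 6 4 2 3 5)
  after f: (1 4 3)(2 5 6)
  after r: (1 4 2)(5 6)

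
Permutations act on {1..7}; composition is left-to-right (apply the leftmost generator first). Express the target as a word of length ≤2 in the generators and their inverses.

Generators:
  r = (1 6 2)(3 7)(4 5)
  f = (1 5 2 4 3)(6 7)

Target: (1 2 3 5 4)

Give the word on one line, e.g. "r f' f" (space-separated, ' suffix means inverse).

f f

  after f: (1 5 2 4 3)(6 7)
  after f: (1 2 3 5 4)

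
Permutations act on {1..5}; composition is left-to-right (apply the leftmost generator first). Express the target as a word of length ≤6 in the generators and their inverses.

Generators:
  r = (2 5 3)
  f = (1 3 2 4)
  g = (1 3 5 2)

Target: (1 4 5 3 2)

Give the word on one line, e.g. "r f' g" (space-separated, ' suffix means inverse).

  after f: (1 3 2 4)
  after g': (2 4)(3 5)
  after g': (1 2 4 5)
  after f: (1 4 5 3 2)

f g' g' f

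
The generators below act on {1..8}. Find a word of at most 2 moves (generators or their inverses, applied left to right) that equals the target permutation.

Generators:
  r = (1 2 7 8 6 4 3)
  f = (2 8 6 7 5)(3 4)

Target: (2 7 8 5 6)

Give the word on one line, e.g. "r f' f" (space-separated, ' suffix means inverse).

f' f'

  after f': (2 5 7 6 8)(3 4)
  after f': (2 7 8 5 6)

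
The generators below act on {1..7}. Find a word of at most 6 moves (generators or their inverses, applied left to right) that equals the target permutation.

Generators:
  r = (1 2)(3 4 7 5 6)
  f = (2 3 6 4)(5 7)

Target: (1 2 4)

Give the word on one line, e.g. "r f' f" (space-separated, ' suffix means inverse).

  after r': (1 2)(3 6 5 7 4)
  after f': (1 4 2)(6 7)
  after r': (1 3 6 4)(5 7)
  after f': (1 2 4)

r' f' r' f'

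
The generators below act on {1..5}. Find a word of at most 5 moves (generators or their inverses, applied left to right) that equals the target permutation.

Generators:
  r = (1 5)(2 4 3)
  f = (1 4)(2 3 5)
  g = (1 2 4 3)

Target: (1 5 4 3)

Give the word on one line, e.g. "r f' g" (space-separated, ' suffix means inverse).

g' f' g' r g'

  after g': (1 3 4 2)
  after f': (1 2 4 5 3)
  after g': (4 5)
  after r: (1 5 3 2 4)
  after g': (1 5 4 3)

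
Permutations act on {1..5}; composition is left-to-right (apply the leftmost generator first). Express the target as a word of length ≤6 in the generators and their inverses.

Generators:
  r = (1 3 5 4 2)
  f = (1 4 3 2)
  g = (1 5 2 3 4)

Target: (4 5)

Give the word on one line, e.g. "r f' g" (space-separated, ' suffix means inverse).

  after f': (1 2 3 4)
  after g: (1 3)(2 4 5)
  after f': (1 4 5 3 2)
  after f': (4 5)

f' g f' f'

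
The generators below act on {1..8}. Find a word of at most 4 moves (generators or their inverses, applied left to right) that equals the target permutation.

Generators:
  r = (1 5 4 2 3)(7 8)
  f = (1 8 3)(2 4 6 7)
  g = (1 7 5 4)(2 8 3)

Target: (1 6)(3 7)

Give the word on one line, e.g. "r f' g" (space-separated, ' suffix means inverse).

  after r: (1 5 4 2 3)(7 8)
  after r: (1 4 3 5 2)
  after f: (1 6 7 2 8 3 5 4)
  after g': (1 6)(3 7)

r r f g'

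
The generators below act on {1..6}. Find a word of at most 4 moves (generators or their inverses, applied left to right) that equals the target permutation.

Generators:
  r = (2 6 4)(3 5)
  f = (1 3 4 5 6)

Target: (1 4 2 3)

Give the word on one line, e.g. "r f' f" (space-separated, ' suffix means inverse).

r f' f' f'

  after r: (2 6 4)(3 5)
  after f': (1 6 3 4 2 5)
  after f': (1 5 6)(2 4)
  after f': (1 4 2 3)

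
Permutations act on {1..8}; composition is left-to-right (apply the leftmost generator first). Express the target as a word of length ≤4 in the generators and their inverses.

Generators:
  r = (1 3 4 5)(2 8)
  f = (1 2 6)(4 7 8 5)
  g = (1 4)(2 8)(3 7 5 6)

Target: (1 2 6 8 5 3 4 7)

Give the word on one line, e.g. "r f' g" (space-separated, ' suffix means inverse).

g g f

  after g: (1 4)(2 8)(3 7 5 6)
  after g: (3 5)(6 7)
  after f: (1 2 6 8 5 3 4 7)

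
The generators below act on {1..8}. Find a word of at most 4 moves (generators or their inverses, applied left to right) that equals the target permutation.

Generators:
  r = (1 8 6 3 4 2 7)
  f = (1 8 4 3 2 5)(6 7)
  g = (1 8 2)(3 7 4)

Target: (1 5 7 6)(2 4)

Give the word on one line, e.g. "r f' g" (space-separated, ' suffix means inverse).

  after r': (1 7 2 4 3 6 8)
  after r': (1 2 3 8 7 4 6)
  after f: (1 5)(3 4 7)(6 8)
  after r': (1 5 7 6)(2 4)

r' r' f r'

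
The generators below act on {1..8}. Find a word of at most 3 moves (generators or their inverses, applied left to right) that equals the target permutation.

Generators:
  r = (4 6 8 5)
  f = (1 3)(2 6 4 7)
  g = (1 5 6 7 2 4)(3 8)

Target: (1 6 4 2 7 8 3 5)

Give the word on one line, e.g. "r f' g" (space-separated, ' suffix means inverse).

g' r

  after g': (1 4 2 7 6 5)(3 8)
  after r: (1 6 4 2 7 8 3 5)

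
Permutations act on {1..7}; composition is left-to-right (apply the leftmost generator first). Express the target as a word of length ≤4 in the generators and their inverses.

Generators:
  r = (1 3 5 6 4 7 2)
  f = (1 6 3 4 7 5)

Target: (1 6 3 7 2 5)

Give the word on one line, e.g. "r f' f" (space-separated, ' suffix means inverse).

  after f: (1 6 3 4 7 5)
  after f: (1 3 7)(4 5 6)
  after r': (2 7)(3 4)
  after f: (1 6 3 7 2 5)

f f r' f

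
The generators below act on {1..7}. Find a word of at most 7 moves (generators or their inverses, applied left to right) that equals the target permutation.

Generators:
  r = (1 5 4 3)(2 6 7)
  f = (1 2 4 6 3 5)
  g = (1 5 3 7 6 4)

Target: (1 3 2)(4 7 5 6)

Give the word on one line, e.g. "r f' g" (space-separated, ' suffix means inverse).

r' f' r' f r

  after r': (1 3 4 5)(2 7 6)
  after f': (1 6)(2 7 4 3)
  after r': (1 2 6 3 7 5)
  after f: (1 4 6 5 2 3 7)
  after r: (1 3 2)(4 7 5 6)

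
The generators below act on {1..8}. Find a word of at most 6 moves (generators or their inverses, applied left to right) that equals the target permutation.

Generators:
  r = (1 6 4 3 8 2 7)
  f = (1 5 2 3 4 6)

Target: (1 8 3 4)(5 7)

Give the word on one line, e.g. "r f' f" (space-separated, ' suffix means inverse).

  after r': (1 7 2 8 3 4 6)
  after r': (1 2 3 6 7 8 4)
  after f: (1 3)(2 4 5)(6 7 8)
  after r: (1 8 4 5 7 2 3 6)
  after f': (1 8 3 4)(5 7)

r' r' f r f'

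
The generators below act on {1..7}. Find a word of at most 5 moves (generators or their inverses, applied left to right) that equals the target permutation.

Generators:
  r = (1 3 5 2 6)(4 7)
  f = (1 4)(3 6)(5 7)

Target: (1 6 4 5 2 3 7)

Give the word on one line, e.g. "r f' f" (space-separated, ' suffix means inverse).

  after r: (1 3 5 2 6)(4 7)
  after f': (1 6 4 5 2 3 7)
  after f': (1 3 5 2 6)(4 7)
  after f': (1 6 4 5 2 3 7)

r f' f' f'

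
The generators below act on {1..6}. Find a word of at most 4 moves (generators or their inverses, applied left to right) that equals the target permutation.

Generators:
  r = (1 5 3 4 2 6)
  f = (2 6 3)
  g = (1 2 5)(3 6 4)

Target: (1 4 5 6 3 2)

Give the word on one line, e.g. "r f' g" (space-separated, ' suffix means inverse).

g r'

  after g: (1 2 5)(3 6 4)
  after r': (1 4 5 6 3 2)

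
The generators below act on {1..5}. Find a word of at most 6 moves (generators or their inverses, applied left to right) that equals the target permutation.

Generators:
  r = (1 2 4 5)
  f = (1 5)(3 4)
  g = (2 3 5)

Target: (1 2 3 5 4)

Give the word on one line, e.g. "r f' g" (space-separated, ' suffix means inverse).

r g f r'

  after r: (1 2 4 5)
  after g: (1 3 5)(2 4)
  after f: (1 4 2 3)
  after r': (1 2 3 5 4)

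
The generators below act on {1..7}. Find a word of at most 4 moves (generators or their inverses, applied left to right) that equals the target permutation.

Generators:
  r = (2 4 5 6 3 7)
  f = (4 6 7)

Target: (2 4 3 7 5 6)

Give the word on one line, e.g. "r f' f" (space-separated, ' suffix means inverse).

  after f: (4 6 7)
  after r: (2 4 3 7 5 6)

f r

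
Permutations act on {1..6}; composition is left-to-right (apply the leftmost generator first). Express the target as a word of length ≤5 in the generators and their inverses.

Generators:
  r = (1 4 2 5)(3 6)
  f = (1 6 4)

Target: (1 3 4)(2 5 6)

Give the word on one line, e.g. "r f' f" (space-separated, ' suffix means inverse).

f r f

  after f: (1 6 4)
  after r: (1 3 6 2 5)
  after f: (1 3 4)(2 5 6)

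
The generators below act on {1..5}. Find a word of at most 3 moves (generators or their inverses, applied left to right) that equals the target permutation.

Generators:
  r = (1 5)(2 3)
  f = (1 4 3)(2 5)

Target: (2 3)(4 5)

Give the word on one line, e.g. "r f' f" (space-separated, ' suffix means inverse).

  after f: (1 4 3)(2 5)
  after r': (1 4 2)(3 5)
  after f': (2 3)(4 5)

f r' f'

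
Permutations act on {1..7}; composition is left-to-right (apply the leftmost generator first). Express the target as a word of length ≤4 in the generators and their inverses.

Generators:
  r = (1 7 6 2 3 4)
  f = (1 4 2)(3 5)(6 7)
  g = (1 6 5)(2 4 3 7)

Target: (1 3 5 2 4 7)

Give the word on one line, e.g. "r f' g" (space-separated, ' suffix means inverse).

g r' g'

  after g: (1 6 5)(2 4 3 7)
  after r': (1 7 6 5 4 2 3)
  after g': (1 3 5 2 4 7)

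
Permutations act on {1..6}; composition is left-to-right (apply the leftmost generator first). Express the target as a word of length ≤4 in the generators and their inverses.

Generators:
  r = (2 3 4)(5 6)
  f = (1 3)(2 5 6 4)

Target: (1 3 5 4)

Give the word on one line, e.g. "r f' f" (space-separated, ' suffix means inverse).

r' f

  after r': (2 4 3)(5 6)
  after f: (1 3 5 4)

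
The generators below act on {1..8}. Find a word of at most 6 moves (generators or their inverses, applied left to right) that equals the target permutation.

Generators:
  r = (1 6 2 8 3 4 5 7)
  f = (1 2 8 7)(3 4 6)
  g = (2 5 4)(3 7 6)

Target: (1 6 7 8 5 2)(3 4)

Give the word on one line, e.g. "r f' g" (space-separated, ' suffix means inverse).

  after g: (2 5 4)(3 7 6)
  after r: (1 6 4 8 3)(2 7)
  after f: (1 3 2)(4 7 8)
  after g': (1 6 7 8 5 2)(3 4)

g r f g'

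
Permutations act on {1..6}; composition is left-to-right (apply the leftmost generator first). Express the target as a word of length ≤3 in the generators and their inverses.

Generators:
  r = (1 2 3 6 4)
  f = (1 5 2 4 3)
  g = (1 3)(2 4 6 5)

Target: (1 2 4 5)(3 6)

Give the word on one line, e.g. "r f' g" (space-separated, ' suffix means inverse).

g g r

  after g: (1 3)(2 4 6 5)
  after g: (2 6)(4 5)
  after r: (1 2 4 5)(3 6)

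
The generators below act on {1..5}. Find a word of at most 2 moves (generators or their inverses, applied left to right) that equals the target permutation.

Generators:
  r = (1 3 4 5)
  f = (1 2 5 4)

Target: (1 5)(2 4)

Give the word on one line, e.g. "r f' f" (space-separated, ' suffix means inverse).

f f

  after f: (1 2 5 4)
  after f: (1 5)(2 4)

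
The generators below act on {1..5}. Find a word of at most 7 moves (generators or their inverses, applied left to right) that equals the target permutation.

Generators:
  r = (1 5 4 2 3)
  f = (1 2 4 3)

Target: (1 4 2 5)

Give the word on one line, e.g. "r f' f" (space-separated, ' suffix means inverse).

f r f r' f'

  after f: (1 2 4 3)
  after r: (1 3 5 4)
  after f: (2 4)(3 5)
  after r': (1 3)(2 5)
  after f': (1 4 2 5)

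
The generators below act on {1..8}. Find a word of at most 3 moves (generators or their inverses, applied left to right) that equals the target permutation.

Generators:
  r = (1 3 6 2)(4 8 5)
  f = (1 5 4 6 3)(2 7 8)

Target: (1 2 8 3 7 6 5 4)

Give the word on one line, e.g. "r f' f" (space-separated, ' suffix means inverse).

f r' f

  after f: (1 5 4 6 3)(2 7 8)
  after r': (1 8 6)(2 7 4 3)
  after f: (1 2 8 3 7 6 5 4)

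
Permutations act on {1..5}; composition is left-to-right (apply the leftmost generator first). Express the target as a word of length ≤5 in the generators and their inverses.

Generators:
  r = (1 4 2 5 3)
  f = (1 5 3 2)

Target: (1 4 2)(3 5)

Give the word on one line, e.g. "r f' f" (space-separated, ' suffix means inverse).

  after r': (1 3 5 2 4)
  after f: (1 2 4 5)
  after r': (1 4 2)(3 5)

r' f r'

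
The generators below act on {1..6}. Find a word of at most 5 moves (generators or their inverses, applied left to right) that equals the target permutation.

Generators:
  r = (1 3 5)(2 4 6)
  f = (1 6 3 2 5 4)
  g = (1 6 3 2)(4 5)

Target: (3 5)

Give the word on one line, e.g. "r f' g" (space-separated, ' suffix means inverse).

r g' r' f

  after r: (1 3 5)(2 4 6)
  after g': (1 6 3 4)(2 5)
  after r': (1 4 5 6)(2 3)
  after f: (3 5)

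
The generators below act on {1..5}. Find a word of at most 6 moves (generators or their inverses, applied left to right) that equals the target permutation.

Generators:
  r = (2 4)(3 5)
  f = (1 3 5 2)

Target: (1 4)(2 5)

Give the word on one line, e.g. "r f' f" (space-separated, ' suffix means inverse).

  after f': (1 2 5 3)
  after r': (1 4 2 3)
  after f: (1 4)(2 5)
  after r: (1 2 3 5 4)
  after r: (1 4)(2 5)

f' r' f r r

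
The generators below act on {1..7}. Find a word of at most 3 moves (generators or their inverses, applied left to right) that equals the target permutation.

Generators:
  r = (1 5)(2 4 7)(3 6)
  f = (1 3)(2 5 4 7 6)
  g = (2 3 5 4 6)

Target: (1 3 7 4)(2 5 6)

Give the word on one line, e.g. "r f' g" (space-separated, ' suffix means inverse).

  after g': (2 6 4 5 3)
  after g': (2 4 3 6 5)
  after f': (1 3 7 4)(2 5 6)

g' g' f'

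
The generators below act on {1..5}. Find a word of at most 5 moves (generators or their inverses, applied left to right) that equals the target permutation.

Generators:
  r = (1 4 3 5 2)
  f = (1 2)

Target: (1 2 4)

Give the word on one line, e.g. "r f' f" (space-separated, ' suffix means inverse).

f' r' f r

  after f': (1 2)
  after r': (1 5 3 4)
  after f: (1 5 3 4 2)
  after r: (1 2 4)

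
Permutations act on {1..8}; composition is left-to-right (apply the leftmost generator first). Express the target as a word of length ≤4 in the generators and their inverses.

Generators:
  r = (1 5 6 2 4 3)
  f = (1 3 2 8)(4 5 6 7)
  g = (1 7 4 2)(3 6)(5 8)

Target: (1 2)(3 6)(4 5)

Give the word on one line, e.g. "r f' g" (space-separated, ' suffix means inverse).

  after r: (1 5 6 2 4 3)
  after r: (1 6 4)(2 3 5)
  after r: (1 2)(3 6)(4 5)

r r r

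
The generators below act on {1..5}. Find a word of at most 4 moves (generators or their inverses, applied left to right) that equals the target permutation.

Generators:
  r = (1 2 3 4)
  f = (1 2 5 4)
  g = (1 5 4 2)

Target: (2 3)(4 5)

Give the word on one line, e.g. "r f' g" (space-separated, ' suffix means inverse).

  after g': (1 2 4 5)
  after r': (2 3)(4 5)

g' r'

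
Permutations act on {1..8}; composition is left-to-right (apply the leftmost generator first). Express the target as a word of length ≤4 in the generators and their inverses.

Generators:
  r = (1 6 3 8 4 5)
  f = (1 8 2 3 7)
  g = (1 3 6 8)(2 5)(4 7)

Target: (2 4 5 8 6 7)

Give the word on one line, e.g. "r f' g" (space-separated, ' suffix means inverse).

  after f': (1 7 3 2 8)
  after r: (1 7 8 6 3 2 4 5)
  after f: (2 4 5 8 6 7)

f' r f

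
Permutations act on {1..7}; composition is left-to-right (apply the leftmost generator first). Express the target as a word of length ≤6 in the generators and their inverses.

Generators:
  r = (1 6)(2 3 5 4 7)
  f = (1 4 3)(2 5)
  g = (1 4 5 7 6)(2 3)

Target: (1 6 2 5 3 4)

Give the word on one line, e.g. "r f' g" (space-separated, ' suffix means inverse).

  after f: (1 4 3)(2 5)
  after r: (1 7 2 4 5 3 6)
  after f: (1 7 5)(2 3 6 4)
  after g: (1 6 5 4 3)
  after f: (1 6 2 5 3 4)

f r f g f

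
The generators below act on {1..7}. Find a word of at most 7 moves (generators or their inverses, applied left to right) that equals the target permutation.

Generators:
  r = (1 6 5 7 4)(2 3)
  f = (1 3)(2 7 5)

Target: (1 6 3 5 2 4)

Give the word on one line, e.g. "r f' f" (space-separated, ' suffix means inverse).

  after f': (1 3)(2 5 7)
  after r': (1 2 6)(3 4 7)
  after f: (1 7)(2 6 3 4 5)
  after r': (1 5 3 7 4 6 2)
  after r': (1 6 3 5 2 4)

f' r' f r' r'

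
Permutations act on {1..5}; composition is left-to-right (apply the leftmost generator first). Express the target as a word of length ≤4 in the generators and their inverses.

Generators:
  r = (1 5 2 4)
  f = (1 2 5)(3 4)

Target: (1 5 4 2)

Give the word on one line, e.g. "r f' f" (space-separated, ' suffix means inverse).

  after f': (1 5 2)(3 4)
  after f': (1 2 5)
  after r': (1 5 4 2)

f' f' r'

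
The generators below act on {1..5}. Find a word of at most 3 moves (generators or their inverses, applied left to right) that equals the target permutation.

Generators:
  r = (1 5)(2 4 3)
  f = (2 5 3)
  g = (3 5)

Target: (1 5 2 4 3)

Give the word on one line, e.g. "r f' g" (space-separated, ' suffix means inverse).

g r

  after g: (3 5)
  after r: (1 5 2 4 3)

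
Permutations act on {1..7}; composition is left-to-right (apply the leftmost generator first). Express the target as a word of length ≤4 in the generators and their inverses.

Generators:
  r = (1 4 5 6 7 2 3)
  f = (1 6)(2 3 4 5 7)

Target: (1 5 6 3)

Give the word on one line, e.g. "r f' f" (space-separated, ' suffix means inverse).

f r'

  after f: (1 6)(2 3 4 5 7)
  after r': (1 5 6 3)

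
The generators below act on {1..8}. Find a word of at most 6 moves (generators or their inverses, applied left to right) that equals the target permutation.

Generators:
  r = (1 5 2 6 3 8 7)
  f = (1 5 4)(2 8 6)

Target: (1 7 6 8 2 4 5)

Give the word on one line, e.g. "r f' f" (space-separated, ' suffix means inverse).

  after f: (1 5 4)(2 8 6)
  after r: (1 2 7)(3 8)(4 5)
  after f: (1 8 3 6 2 7 5)
  after r: (1 7 2)
  after f': (1 7 6 8 2 4 5)

f r f r f'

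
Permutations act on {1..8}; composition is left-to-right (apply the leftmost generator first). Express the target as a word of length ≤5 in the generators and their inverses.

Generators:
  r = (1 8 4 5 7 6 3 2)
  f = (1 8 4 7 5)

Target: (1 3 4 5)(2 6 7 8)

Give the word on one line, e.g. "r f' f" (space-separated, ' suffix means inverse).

r' r' f'

  after r': (1 2 3 6 7 5 4 8)
  after r': (1 3 7 4)(2 6 5 8)
  after f': (1 3 4 5)(2 6 7 8)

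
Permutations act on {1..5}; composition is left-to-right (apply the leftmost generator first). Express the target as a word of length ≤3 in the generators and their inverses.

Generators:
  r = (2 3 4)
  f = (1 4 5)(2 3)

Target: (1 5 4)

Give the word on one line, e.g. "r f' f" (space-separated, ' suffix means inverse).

  after f: (1 4 5)(2 3)
  after f: (1 5 4)

f f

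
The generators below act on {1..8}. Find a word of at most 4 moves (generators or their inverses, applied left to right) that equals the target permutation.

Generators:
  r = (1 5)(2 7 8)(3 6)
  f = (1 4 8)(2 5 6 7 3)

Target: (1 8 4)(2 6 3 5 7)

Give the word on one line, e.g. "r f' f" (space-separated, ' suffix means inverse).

  after f: (1 4 8)(2 5 6 7 3)
  after f: (1 8 4)(2 6 3 5 7)

f f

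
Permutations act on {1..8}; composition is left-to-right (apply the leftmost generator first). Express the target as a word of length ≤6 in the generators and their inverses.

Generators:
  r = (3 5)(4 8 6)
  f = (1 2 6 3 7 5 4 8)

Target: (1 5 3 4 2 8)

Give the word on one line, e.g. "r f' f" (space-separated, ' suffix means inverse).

  after r': (3 5)(4 6 8)
  after r': (4 8 6)
  after f': (1 8 2)(3 6 5 7)
  after r': (1 4 6 3 8 2)(5 7)
  after f': (1 5 3 4 2 8)

r' r' f' r' f'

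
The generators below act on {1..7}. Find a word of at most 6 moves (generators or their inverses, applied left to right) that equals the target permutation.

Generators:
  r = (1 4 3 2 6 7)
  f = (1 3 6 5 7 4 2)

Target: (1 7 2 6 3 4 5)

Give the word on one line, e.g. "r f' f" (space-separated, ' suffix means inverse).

  after r: (1 4 3 2 6 7)
  after f: (1 2 5 7 3)(4 6)
  after f: (2 7 6)(4 5)
  after r': (1 7 2 6 3 4 5)

r f f r'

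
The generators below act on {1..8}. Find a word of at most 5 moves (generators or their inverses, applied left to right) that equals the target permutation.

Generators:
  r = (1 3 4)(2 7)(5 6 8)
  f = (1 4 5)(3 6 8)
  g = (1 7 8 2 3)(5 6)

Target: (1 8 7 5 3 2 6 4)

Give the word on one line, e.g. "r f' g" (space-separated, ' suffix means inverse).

g' f f

  after g': (1 3 2 8 7)(5 6)
  after f: (1 6)(2 3)(4 5 8 7)
  after f: (1 8 7 5 3 2 6 4)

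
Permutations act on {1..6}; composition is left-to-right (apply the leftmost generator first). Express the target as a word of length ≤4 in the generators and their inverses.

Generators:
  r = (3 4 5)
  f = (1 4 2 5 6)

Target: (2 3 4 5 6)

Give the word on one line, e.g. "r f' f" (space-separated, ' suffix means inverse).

r f' r' f

  after r: (3 4 5)
  after f': (1 6 5 3)(2 4)
  after r': (1 6 4 2 3)
  after f: (2 3 4 5 6)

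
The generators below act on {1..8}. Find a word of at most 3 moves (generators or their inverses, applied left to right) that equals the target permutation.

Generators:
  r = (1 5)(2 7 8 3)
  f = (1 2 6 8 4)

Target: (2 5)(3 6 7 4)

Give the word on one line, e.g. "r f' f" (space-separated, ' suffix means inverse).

  after f': (1 4 8 6 2)
  after r: (1 4 3 2 5)(6 7 8)
  after f: (2 5)(3 6 7 4)

f' r f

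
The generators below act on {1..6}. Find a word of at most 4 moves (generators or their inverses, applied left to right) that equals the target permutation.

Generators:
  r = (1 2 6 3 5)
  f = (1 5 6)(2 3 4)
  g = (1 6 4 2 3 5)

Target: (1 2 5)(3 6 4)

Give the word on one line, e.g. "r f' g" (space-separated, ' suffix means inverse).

f r f' r'

  after f: (1 5 6)(2 3 4)
  after r: (2 5 3 4 6)
  after f': (1 6 4 5 2)
  after r': (1 2 5)(3 6 4)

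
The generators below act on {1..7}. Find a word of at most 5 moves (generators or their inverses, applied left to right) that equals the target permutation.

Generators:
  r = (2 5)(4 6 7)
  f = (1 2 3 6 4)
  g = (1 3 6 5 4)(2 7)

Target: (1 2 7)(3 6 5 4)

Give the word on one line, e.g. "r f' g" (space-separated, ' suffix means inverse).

r' f' r' g'

  after r': (2 5)(4 7 6)
  after f': (1 4 7 3 2 5)
  after r': (1 7 3 5)(4 6)
  after g': (1 2 7)(3 6 5 4)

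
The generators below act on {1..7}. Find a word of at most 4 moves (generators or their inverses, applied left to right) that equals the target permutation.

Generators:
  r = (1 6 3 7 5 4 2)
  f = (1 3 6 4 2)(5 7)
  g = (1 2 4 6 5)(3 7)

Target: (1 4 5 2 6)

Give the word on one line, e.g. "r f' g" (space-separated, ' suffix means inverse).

g g

  after g: (1 2 4 6 5)(3 7)
  after g: (1 4 5 2 6)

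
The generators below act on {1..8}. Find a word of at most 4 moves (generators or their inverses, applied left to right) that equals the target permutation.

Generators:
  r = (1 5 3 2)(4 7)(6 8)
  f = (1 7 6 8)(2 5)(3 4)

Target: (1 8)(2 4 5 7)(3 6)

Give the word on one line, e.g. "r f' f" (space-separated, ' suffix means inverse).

f' r f

  after f': (1 8 6 7)(2 5)(3 4)
  after r: (1 6 4 2 3 7 5)
  after f: (1 8)(2 4 5 7)(3 6)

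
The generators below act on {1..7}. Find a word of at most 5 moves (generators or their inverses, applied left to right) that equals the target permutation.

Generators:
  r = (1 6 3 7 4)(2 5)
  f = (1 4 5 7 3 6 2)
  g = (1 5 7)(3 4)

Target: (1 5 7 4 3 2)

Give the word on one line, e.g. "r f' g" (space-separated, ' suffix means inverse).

  after f': (1 2 6 3 7 5 4)
  after g: (1 2 6 4 5 3)
  after g: (1 2 6 3 5 4 7)
  after r': (1 5 7 4 3 2)

f' g g r'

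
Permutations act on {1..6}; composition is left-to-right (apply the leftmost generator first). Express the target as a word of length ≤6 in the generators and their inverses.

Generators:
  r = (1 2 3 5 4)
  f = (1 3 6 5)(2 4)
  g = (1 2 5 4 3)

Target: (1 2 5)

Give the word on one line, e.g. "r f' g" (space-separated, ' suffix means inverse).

r g r' r'

  after r: (1 2 3 5 4)
  after g: (1 5 3 4 2)
  after r': (1 3 5 2 4)
  after r': (1 2 5)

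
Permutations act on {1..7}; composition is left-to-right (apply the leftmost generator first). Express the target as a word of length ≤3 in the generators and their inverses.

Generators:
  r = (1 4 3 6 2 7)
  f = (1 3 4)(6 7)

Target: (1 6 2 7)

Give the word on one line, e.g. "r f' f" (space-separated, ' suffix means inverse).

  after f': (1 4 3)(6 7)
  after f': (1 3 4)
  after r: (1 6 2 7)

f' f' r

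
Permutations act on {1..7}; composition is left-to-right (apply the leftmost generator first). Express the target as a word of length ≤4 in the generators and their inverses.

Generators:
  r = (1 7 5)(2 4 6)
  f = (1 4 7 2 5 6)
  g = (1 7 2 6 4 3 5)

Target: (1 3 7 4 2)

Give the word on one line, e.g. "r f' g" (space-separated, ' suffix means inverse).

g r g' r'

  after g: (1 7 2 6 4 3 5)
  after r: (1 5 7 4 3)
  after g': (1 3 5)(2 7 6)
  after r': (1 3 7 4 2)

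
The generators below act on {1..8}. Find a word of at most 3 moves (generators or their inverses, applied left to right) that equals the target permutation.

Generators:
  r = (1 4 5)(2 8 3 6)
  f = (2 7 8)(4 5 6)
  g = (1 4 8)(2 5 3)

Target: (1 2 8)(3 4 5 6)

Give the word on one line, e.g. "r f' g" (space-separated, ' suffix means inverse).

g g r'

  after g: (1 4 8)(2 5 3)
  after g: (1 8 4)(2 3 5)
  after r': (1 2 8)(3 4 5 6)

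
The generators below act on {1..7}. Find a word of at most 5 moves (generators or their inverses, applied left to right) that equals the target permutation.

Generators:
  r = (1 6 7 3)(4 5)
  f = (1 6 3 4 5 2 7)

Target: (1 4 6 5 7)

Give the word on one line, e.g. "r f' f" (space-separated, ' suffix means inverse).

f' r' f f

  after f': (1 7 2 5 4 3 6)
  after r': (1 6 3)(2 4 7)
  after f: (1 3 6 4)(2 5)
  after f: (1 4 6 5 7)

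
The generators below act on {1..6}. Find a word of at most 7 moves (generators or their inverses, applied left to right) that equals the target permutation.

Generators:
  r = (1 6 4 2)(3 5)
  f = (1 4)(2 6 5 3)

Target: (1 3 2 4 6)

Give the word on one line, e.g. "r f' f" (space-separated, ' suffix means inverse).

r f r r f

  after r: (1 6 4 2)(3 5)
  after f: (1 5 2 4 6)
  after r: (1 3 5)
  after r: (1 5 6 4 2)
  after f: (1 3 2 4 6)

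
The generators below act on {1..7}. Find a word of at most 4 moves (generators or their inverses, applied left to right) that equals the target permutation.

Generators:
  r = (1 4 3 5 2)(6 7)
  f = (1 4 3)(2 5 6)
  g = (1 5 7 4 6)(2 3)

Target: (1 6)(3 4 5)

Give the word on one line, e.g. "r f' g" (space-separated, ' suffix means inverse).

  after g: (1 5 7 4 6)(2 3)
  after r': (1 3 5 6 2 4 7)
  after f: (2 3 6 5)(4 7)
  after g': (1 6)(3 4 5)

g r' f g'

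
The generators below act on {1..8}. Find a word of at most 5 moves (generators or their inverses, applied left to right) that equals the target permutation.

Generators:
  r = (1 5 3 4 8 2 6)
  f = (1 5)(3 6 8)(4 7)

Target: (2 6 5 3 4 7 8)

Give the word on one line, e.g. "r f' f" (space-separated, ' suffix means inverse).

  after f': (1 5)(3 8 6)(4 7)
  after r': (2 8)(3 4 7)(5 6)
  after f: (1 5 8 2 3 7 6)
  after f: (2 6 5 3 4 7 8)

f' r' f f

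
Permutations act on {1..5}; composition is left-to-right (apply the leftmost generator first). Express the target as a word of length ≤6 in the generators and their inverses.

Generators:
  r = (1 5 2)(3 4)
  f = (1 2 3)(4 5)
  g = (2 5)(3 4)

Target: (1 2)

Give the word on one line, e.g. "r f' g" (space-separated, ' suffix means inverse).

f' g f r

  after f': (1 3 2)(4 5)
  after g: (1 4 2)(3 5)
  after f: (1 5)(3 4)
  after r: (1 2)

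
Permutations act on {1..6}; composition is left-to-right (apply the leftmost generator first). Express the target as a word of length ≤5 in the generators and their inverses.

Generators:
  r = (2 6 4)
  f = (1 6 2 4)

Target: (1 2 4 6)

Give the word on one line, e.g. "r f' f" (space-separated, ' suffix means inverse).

f f f r

  after f: (1 6 2 4)
  after f: (1 2)(4 6)
  after f: (1 4 2 6)
  after r: (1 2 4 6)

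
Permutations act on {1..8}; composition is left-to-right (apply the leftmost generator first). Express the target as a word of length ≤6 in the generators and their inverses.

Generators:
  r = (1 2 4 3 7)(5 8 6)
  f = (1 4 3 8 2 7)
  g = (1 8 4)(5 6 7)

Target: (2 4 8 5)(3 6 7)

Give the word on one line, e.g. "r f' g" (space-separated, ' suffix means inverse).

r' r' f g'

  after r': (1 7 3 4 2)(5 6 8)
  after r': (1 3 2 7 4)(5 8 6)
  after f: (1 8 6 5 2)(3 7)
  after g': (2 4 8 5)(3 6 7)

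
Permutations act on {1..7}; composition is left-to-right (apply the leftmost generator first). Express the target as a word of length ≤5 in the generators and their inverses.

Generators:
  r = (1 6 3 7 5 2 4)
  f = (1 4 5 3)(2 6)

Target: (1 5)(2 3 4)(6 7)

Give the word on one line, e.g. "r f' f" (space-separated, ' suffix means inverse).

  after r: (1 6 3 7 5 2 4)
  after r: (1 3 5 4 6 7 2)
  after f': (1 5)(2 3 4)(6 7)

r r f'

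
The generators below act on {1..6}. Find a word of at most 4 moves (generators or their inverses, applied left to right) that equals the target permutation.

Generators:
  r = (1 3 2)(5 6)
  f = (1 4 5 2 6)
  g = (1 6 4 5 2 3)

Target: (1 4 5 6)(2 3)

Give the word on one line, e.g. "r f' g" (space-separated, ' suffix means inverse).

f' g r'

  after f': (1 6 2 5 4)
  after g: (1 4 6 3)
  after r': (1 4 5 6)(2 3)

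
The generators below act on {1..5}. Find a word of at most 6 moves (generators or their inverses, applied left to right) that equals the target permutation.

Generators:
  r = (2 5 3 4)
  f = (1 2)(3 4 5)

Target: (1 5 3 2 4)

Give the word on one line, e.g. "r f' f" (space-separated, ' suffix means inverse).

  after f: (1 2)(3 4 5)
  after r': (1 4 2)
  after f': (1 3 5 4)
  after r': (1 5 3 2 4)

f r' f' r'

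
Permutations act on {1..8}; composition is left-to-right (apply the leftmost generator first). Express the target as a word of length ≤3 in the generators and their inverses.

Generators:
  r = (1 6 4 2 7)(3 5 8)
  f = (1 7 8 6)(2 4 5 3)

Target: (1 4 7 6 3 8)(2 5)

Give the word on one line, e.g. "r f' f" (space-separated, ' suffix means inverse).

  after f': (1 6 8 7)(2 3 5 4)
  after r: (1 4 7 6 3 8)(2 5)

f' r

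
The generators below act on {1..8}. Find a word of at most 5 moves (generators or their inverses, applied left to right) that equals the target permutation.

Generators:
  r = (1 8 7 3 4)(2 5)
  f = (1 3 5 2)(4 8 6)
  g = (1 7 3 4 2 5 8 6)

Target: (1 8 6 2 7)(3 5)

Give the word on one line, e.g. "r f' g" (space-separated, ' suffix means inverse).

  after r: (1 8 7 3 4)(2 5)
  after r: (1 7 4 8 3)
  after g': (2 4 5)(3 6 8 7)
  after g': (1 6 5 4 2 3 8)
  after g': (1 8 6 2 7)(3 5)

r r g' g' g'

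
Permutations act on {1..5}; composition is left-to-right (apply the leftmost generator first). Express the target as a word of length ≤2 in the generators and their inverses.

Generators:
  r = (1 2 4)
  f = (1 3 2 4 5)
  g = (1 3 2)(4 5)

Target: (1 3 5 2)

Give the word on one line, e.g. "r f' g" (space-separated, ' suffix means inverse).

  after g': (1 2 3)(4 5)
  after f': (1 3 5 2)

g' f'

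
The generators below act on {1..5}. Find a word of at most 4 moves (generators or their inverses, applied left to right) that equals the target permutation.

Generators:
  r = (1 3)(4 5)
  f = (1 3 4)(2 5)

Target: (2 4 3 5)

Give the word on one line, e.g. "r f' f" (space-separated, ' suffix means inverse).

f r'

  after f: (1 3 4)(2 5)
  after r': (2 4 3 5)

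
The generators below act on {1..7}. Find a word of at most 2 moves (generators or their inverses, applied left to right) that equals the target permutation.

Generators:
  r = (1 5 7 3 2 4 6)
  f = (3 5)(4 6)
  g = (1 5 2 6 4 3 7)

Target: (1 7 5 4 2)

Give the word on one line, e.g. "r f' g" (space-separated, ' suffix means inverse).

  after g: (1 5 2 6 4 3 7)
  after r: (1 7 5 4 2)

g r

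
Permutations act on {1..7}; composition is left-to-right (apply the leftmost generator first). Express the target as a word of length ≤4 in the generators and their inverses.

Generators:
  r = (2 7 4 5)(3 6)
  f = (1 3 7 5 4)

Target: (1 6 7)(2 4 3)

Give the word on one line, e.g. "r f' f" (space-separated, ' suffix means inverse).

f r' f

  after f: (1 3 7 5 4)
  after r': (1 6 3 2 5 7 4)
  after f: (1 6 7)(2 4 3)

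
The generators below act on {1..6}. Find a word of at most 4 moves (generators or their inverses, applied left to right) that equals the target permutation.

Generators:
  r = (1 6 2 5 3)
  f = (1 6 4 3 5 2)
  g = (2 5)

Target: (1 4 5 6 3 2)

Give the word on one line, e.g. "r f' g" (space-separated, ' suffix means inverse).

g f f

  after g: (2 5)
  after f: (1 6 4 3 5)
  after f: (1 4 5 6 3 2)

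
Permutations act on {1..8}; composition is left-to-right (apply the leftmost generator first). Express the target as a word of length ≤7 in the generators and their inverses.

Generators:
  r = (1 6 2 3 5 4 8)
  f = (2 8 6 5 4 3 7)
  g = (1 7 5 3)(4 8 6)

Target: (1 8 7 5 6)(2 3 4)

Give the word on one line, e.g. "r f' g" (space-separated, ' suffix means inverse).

r' g r g' f

  after r': (1 8 4 5 3 2 6)
  after g: (1 6 7 5)(2 4 3)
  after r: (1 2 8)(4 5 6 7)
  after g': (1 2 4 7 6)(3 5 8)
  after f: (1 8 7 5 6)(2 3 4)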